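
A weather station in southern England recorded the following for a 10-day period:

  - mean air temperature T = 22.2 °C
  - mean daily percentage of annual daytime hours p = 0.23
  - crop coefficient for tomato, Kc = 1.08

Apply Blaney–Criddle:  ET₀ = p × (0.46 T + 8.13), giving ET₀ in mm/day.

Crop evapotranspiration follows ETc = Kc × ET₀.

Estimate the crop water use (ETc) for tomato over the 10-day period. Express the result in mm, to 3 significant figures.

ET₀ = 0.23 × (0.46 × 22.2 + 8.13) = 0.23 × 18.342 = 4.2187 mm/d
ETc = Kc × ET₀ = 1.08 × 4.2187 = 4.5562 mm/d
Over 10 days: 4.5562 × 10 = 45.562 mm

45.6 mm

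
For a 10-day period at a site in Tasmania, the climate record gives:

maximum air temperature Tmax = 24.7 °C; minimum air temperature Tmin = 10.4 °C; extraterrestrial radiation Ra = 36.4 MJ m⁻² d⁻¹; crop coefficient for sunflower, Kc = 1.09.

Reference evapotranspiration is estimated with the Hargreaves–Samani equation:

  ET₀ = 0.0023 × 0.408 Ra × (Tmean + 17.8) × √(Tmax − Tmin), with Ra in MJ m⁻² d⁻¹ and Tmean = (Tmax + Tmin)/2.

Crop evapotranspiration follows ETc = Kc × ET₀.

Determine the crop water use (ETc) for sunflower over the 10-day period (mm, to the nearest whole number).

50 mm

Tmean = (24.7 + 10.4)/2 = 17.55 °C
0.408 Ra = 0.408 × 36.4 = 14.8512 mm/d equivalent
ET₀ = 0.0023 × 14.8512 × (17.55 + 17.8) × √14.3 = 0.0023 × 14.8512 × 35.35 × 3.7815 = 4.5661 mm/d
ETc = Kc × ET₀ = 1.09 × 4.5661 = 4.9770 mm/d
Over 10 days: 4.9770 × 10 = 49.770 mm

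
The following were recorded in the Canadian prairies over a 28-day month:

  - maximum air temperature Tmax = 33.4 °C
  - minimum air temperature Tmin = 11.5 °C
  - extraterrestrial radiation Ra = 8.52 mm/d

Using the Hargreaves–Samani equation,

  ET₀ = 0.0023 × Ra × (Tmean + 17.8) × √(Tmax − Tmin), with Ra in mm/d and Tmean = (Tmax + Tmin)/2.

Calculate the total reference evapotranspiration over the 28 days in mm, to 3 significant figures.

Tmean = (33.4 + 11.5)/2 = 22.45 °C
ET₀ = 0.0023 × 8.52 × (22.45 + 17.8) × √21.9 = 0.0023 × 8.52 × 40.25 × 4.6797 = 3.6911 mm/d
Over 28 days: 3.6911 × 28 = 103.351 mm

103 mm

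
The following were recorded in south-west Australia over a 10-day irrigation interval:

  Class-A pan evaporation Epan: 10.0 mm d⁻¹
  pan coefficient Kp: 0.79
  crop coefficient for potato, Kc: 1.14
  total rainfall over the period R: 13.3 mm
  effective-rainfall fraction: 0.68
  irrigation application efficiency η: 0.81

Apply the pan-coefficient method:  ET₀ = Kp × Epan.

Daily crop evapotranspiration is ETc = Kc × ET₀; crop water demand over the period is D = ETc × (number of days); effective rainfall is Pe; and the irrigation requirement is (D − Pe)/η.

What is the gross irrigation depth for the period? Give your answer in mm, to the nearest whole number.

ET₀ = 0.79 × 10.0 = 7.9000 mm/d
ETc = Kc × ET₀ = 1.14 × 7.9000 = 9.0060 mm/d
Crop demand D = ETc × 10 d = 9.0060 × 10 = 90.060 mm
Pe = 0.68 × 13.3 = 9.044 mm
D − Pe = 90.060 − 9.044 = 81.016 mm
Gross irrigation = 81.016 / 0.81 = 100.020 mm

100 mm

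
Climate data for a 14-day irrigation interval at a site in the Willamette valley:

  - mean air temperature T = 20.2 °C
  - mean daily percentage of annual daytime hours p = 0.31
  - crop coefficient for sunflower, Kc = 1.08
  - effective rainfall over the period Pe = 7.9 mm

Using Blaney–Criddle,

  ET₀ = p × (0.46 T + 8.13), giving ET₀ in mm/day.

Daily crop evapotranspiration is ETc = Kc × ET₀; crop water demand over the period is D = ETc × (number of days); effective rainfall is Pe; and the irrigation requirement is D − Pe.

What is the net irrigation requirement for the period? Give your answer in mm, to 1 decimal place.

ET₀ = 0.31 × (0.46 × 20.2 + 8.13) = 0.31 × 17.422 = 5.4008 mm/d
ETc = Kc × ET₀ = 1.08 × 5.4008 = 5.8329 mm/d
Crop demand D = ETc × 14 d = 5.8329 × 14 = 81.661 mm
D − Pe = 81.661 − 7.9 = 73.761 mm

73.8 mm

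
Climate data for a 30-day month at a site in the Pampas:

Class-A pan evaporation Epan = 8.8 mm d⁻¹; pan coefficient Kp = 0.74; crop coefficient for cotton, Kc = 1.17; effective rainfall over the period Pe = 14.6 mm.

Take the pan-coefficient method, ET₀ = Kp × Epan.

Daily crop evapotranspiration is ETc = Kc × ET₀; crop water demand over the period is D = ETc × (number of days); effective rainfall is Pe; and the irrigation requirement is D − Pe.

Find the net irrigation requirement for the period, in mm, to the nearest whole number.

ET₀ = 0.74 × 8.8 = 6.5120 mm/d
ETc = Kc × ET₀ = 1.17 × 6.5120 = 7.6190 mm/d
Crop demand D = ETc × 30 d = 7.6190 × 30 = 228.570 mm
D − Pe = 228.570 − 14.6 = 213.970 mm

214 mm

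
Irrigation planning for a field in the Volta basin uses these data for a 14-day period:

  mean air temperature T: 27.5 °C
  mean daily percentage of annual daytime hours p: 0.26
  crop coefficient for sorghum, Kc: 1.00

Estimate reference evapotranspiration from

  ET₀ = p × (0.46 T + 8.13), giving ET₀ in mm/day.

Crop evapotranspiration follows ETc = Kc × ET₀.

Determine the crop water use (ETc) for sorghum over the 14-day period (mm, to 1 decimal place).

ET₀ = 0.26 × (0.46 × 27.5 + 8.13) = 0.26 × 20.780 = 5.4028 mm/d
ETc = Kc × ET₀ = 1.00 × 5.4028 = 5.4028 mm/d
Over 14 days: 5.4028 × 14 = 75.639 mm

75.6 mm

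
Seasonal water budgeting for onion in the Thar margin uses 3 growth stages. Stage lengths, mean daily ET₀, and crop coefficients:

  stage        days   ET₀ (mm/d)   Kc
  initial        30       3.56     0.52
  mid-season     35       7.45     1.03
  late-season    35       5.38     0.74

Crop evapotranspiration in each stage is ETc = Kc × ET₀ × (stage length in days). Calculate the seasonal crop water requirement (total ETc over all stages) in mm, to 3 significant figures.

463 mm

initial: 0.52 × 3.56 × 30 = 55.54 mm
mid-season: 1.03 × 7.45 × 35 = 268.57 mm
late-season: 0.74 × 5.38 × 35 = 139.34 mm
Seasonal total = 463.45 mm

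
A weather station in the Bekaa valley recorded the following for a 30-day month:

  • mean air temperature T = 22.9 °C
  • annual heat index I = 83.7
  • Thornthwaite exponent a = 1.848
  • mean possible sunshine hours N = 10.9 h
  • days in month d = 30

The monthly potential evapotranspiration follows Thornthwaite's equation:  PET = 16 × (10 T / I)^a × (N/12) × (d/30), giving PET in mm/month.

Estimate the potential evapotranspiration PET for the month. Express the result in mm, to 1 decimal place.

10T/I = 10 × 22.9 / 83.7 = 2.7360
(10T/I)^a = 2.7360^1.848 = 6.4238
Uncorrected PET = 16 × 6.4238 = 102.781 mm
Correction = (N/12)(d/30) = (10.9/12)(30/30) = 0.9083
PET = 102.781 × 0.9083 = 93.356 mm/month

93.4 mm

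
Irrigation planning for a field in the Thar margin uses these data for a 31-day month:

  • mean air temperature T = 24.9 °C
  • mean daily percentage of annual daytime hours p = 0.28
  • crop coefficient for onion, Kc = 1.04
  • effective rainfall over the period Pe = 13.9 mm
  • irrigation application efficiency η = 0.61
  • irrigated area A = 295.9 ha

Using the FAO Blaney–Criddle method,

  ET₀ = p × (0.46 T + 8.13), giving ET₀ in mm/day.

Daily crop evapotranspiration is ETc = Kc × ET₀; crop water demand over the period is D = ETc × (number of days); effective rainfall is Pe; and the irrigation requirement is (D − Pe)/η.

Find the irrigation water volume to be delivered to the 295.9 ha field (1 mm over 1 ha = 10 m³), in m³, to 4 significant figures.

790100 m³

ET₀ = 0.28 × (0.46 × 24.9 + 8.13) = 0.28 × 19.584 = 5.4835 mm/d
ETc = Kc × ET₀ = 1.04 × 5.4835 = 5.7028 mm/d
Crop demand D = ETc × 31 d = 5.7028 × 31 = 176.787 mm
D − Pe = 176.787 − 13.9 = 162.887 mm
Gross irrigation = 162.887 / 0.61 = 267.028 mm
Volume = 267.028 mm × 295.9 ha × 10 = 790135.9 m³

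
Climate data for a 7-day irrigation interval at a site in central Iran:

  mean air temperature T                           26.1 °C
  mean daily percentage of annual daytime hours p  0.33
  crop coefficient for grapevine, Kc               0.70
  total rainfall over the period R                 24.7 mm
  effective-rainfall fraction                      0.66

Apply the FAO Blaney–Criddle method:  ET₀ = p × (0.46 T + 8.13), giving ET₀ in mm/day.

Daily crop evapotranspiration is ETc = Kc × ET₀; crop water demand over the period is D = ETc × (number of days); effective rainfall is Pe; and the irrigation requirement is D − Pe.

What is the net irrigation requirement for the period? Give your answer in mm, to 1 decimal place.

16.3 mm

ET₀ = 0.33 × (0.46 × 26.1 + 8.13) = 0.33 × 20.136 = 6.6449 mm/d
ETc = Kc × ET₀ = 0.70 × 6.6449 = 4.6514 mm/d
Crop demand D = ETc × 7 d = 4.6514 × 7 = 32.560 mm
Pe = 0.66 × 24.7 = 16.302 mm
D − Pe = 32.560 − 16.302 = 16.258 mm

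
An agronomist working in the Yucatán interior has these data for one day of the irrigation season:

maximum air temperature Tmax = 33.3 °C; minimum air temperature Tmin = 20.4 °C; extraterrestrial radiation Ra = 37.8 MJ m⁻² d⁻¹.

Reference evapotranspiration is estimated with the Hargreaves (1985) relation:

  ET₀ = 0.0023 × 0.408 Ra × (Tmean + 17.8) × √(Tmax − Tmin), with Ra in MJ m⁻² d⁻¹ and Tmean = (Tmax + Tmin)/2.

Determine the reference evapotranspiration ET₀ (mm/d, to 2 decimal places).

Tmean = (33.3 + 20.4)/2 = 26.85 °C
0.408 Ra = 0.408 × 37.8 = 15.4224 mm/d equivalent
ET₀ = 0.0023 × 15.4224 × (26.85 + 17.8) × √12.9 = 0.0023 × 15.4224 × 44.65 × 3.5917 = 5.6885 mm/d

5.69 mm/d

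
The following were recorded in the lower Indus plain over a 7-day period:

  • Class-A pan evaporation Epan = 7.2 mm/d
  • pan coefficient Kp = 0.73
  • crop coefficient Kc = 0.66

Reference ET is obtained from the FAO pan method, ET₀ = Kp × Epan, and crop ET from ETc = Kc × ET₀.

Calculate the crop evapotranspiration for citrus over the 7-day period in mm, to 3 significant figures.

ET₀ = 0.73 × 7.2 = 5.2560 mm/d
ETc = Kc × ET₀ = 0.66 × 5.2560 = 3.4690 mm/d
Over 7 days: 3.4690 × 7 = 24.283 mm

24.3 mm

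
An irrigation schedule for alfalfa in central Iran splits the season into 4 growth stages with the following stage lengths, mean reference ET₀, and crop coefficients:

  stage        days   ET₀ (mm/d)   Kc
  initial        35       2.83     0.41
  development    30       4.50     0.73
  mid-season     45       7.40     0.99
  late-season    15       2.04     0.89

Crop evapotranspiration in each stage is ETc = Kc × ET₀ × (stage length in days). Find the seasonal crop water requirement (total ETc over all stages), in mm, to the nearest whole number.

496 mm

initial: 0.41 × 2.83 × 35 = 40.61 mm
development: 0.73 × 4.50 × 30 = 98.55 mm
mid-season: 0.99 × 7.40 × 45 = 329.67 mm
late-season: 0.89 × 2.04 × 15 = 27.23 mm
Seasonal total = 496.06 mm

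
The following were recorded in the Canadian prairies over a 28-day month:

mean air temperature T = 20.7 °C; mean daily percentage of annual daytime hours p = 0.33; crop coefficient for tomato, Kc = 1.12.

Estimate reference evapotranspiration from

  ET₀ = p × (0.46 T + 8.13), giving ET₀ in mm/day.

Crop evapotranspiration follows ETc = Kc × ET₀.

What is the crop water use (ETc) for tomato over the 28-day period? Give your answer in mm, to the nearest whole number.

183 mm

ET₀ = 0.33 × (0.46 × 20.7 + 8.13) = 0.33 × 17.652 = 5.8252 mm/d
ETc = Kc × ET₀ = 1.12 × 5.8252 = 6.5242 mm/d
Over 28 days: 6.5242 × 28 = 182.678 mm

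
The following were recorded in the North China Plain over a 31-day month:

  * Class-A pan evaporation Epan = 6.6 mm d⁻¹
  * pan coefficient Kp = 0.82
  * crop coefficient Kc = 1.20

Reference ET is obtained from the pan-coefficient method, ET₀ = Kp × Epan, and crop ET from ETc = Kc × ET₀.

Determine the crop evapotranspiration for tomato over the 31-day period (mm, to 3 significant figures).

201 mm

ET₀ = 0.82 × 6.6 = 5.4120 mm/d
ETc = Kc × ET₀ = 1.20 × 5.4120 = 6.4944 mm/d
Over 31 days: 6.4944 × 31 = 201.326 mm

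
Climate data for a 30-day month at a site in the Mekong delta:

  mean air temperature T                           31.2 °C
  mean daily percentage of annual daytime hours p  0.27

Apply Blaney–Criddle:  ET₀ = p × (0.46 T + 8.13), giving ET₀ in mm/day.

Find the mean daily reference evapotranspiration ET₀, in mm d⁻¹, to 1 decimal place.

ET₀ = 0.27 × (0.46 × 31.2 + 8.13) = 0.27 × 22.482 = 6.0701 mm/d

6.1 mm d⁻¹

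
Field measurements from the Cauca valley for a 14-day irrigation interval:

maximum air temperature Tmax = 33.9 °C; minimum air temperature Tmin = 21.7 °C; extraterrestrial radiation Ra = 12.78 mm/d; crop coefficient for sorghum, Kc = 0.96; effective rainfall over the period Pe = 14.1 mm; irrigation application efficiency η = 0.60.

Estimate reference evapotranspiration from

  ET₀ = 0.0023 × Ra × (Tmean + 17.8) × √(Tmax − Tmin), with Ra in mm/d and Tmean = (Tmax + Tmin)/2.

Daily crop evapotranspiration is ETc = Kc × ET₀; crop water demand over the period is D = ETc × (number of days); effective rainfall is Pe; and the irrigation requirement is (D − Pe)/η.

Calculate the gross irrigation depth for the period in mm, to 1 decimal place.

81.4 mm

Tmean = (33.9 + 21.7)/2 = 27.80 °C
ET₀ = 0.0023 × 12.78 × (27.80 + 17.8) × √12.2 = 0.0023 × 12.78 × 45.60 × 3.4928 = 4.6816 mm/d
ETc = Kc × ET₀ = 0.96 × 4.6816 = 4.4943 mm/d
Crop demand D = ETc × 14 d = 4.4943 × 14 = 62.920 mm
D − Pe = 62.920 − 14.1 = 48.820 mm
Gross irrigation = 48.820 / 0.60 = 81.367 mm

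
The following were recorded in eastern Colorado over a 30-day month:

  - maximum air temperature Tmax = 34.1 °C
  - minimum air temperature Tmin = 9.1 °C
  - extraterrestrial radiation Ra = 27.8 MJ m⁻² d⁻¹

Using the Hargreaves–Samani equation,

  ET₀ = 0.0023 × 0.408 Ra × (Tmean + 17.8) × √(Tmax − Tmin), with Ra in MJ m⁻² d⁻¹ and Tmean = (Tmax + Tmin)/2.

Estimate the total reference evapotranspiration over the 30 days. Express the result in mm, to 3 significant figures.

Tmean = (34.1 + 9.1)/2 = 21.60 °C
0.408 Ra = 0.408 × 27.8 = 11.3424 mm/d equivalent
ET₀ = 0.0023 × 11.3424 × (21.60 + 17.8) × √25.0 = 0.0023 × 11.3424 × 39.40 × 5.0000 = 5.1392 mm/d
Over 30 days: 5.1392 × 30 = 154.176 mm

154 mm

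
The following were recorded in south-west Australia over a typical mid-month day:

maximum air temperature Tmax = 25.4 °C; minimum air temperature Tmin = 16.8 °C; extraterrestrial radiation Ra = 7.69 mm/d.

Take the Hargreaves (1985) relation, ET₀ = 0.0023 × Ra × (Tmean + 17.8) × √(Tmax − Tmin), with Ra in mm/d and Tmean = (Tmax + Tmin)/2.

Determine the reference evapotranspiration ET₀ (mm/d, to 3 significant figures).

2.02 mm/d

Tmean = (25.4 + 16.8)/2 = 21.10 °C
ET₀ = 0.0023 × 7.69 × (21.10 + 17.8) × √8.6 = 0.0023 × 7.69 × 38.90 × 2.9326 = 2.0177 mm/d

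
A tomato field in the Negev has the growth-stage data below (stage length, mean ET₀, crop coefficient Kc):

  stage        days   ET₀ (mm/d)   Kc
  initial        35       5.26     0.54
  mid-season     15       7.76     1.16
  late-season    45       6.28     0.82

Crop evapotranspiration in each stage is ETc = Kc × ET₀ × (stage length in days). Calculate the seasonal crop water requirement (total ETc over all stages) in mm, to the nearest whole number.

initial: 0.54 × 5.26 × 35 = 99.41 mm
mid-season: 1.16 × 7.76 × 15 = 135.02 mm
late-season: 0.82 × 6.28 × 45 = 231.73 mm
Seasonal total = 466.16 mm

466 mm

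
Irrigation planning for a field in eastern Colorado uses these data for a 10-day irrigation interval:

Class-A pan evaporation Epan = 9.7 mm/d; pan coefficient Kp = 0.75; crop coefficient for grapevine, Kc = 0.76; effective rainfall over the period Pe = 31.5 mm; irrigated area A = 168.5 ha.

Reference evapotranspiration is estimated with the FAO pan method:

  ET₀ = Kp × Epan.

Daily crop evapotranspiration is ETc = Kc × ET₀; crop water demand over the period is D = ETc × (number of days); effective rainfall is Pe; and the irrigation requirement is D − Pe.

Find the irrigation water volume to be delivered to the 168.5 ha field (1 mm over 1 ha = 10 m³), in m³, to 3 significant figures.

40100 m³

ET₀ = 0.75 × 9.7 = 7.2750 mm/d
ETc = Kc × ET₀ = 0.76 × 7.2750 = 5.5290 mm/d
Crop demand D = ETc × 10 d = 5.5290 × 10 = 55.290 mm
D − Pe = 55.290 − 31.5 = 23.790 mm
Volume = 23.790 mm × 168.5 ha × 10 = 40086.2 m³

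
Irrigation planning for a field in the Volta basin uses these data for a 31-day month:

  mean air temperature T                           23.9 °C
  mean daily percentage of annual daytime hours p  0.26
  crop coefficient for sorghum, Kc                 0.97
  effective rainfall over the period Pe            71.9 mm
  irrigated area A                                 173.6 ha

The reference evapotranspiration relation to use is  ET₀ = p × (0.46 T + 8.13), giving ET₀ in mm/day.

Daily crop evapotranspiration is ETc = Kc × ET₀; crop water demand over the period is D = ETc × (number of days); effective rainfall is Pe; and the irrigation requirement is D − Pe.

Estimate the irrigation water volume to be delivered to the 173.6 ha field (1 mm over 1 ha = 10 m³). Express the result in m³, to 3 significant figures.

ET₀ = 0.26 × (0.46 × 23.9 + 8.13) = 0.26 × 19.124 = 4.9722 mm/d
ETc = Kc × ET₀ = 0.97 × 4.9722 = 4.8230 mm/d
Crop demand D = ETc × 31 d = 4.8230 × 31 = 149.513 mm
D − Pe = 149.513 − 71.9 = 77.613 mm
Volume = 77.613 mm × 173.6 ha × 10 = 134736.2 m³

135000 m³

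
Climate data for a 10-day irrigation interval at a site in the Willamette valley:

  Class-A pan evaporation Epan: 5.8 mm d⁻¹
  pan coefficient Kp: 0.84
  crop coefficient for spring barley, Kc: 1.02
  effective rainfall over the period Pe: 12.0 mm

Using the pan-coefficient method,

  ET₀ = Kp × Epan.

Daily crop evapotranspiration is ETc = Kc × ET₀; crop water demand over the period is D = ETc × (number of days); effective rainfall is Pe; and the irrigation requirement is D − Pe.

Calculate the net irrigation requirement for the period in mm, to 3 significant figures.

37.7 mm

ET₀ = 0.84 × 5.8 = 4.8720 mm/d
ETc = Kc × ET₀ = 1.02 × 4.8720 = 4.9694 mm/d
Crop demand D = ETc × 10 d = 4.9694 × 10 = 49.694 mm
D − Pe = 49.694 − 12.0 = 37.694 mm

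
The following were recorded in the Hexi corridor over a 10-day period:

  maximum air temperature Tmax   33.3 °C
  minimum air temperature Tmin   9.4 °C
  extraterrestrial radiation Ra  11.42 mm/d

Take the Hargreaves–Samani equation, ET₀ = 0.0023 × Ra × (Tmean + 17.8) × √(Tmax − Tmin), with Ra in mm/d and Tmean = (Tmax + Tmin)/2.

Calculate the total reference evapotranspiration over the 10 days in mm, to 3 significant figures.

50.3 mm

Tmean = (33.3 + 9.4)/2 = 21.35 °C
ET₀ = 0.0023 × 11.42 × (21.35 + 17.8) × √23.9 = 0.0023 × 11.42 × 39.15 × 4.8888 = 5.0272 mm/d
Over 10 days: 5.0272 × 10 = 50.272 mm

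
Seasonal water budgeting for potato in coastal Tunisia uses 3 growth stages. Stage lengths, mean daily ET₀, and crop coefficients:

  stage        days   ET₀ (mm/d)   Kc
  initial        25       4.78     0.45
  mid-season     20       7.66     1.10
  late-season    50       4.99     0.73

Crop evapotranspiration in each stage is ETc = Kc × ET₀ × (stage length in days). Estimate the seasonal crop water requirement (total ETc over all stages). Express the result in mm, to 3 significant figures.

initial: 0.45 × 4.78 × 25 = 53.78 mm
mid-season: 1.10 × 7.66 × 20 = 168.52 mm
late-season: 0.73 × 4.99 × 50 = 182.14 mm
Seasonal total = 404.44 mm

404 mm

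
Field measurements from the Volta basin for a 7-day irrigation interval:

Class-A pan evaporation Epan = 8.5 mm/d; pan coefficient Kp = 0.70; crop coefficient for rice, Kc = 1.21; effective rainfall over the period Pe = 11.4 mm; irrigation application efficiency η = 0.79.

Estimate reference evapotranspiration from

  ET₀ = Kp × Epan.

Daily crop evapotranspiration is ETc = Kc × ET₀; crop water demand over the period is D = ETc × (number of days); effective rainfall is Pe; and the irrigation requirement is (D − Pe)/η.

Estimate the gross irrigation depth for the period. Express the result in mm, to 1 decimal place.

49.4 mm

ET₀ = 0.70 × 8.5 = 5.9500 mm/d
ETc = Kc × ET₀ = 1.21 × 5.9500 = 7.1995 mm/d
Crop demand D = ETc × 7 d = 7.1995 × 7 = 50.397 mm
D − Pe = 50.397 − 11.4 = 38.997 mm
Gross irrigation = 38.997 / 0.79 = 49.363 mm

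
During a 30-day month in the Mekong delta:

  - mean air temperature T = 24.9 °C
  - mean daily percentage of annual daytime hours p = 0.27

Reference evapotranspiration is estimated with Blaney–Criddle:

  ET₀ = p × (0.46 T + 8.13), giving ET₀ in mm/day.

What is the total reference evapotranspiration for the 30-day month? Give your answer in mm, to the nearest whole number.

159 mm

ET₀ = 0.27 × (0.46 × 24.9 + 8.13) = 0.27 × 19.584 = 5.2877 mm/d
Monthly total = 5.2877 × 30 = 158.631 mm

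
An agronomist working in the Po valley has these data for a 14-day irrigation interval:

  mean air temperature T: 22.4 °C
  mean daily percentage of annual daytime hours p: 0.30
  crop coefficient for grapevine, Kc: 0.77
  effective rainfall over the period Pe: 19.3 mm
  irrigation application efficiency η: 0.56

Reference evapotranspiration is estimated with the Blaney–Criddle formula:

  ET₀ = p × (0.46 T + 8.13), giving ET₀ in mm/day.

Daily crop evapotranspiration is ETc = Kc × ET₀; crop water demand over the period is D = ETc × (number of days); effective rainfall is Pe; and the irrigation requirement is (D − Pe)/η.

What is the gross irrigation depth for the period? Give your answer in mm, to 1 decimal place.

ET₀ = 0.30 × (0.46 × 22.4 + 8.13) = 0.30 × 18.434 = 5.5302 mm/d
ETc = Kc × ET₀ = 0.77 × 5.5302 = 4.2583 mm/d
Crop demand D = ETc × 14 d = 4.2583 × 14 = 59.616 mm
D − Pe = 59.616 − 19.3 = 40.316 mm
Gross irrigation = 40.316 / 0.56 = 71.993 mm

72.0 mm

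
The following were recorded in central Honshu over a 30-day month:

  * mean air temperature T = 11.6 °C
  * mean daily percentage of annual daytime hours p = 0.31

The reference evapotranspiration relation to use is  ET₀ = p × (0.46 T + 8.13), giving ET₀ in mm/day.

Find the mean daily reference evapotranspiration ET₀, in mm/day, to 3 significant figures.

4.17 mm/day

ET₀ = 0.31 × (0.46 × 11.6 + 8.13) = 0.31 × 13.466 = 4.1745 mm/d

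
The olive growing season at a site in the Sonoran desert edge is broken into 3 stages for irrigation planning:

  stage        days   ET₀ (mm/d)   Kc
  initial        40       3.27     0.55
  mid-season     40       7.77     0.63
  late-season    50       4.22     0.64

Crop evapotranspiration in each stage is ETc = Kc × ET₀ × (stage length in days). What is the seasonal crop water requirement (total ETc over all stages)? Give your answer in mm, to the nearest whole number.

403 mm

initial: 0.55 × 3.27 × 40 = 71.94 mm
mid-season: 0.63 × 7.77 × 40 = 195.80 mm
late-season: 0.64 × 4.22 × 50 = 135.04 mm
Seasonal total = 402.78 mm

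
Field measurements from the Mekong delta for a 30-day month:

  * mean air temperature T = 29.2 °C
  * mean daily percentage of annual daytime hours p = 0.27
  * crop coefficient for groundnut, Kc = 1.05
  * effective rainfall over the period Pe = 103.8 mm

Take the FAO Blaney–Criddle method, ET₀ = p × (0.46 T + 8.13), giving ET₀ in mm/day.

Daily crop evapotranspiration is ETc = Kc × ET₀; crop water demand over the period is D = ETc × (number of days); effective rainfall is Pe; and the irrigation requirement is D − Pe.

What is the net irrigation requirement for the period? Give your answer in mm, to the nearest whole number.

ET₀ = 0.27 × (0.46 × 29.2 + 8.13) = 0.27 × 21.562 = 5.8217 mm/d
ETc = Kc × ET₀ = 1.05 × 5.8217 = 6.1128 mm/d
Crop demand D = ETc × 30 d = 6.1128 × 30 = 183.384 mm
D − Pe = 183.384 − 103.8 = 79.584 mm

80 mm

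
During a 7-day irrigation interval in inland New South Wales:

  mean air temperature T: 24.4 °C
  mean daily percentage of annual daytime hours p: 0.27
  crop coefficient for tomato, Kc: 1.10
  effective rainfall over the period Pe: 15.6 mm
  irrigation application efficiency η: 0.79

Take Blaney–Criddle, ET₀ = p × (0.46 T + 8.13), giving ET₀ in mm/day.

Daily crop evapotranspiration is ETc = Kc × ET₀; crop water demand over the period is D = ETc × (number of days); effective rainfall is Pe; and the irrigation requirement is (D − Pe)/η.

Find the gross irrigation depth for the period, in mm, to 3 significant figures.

31.2 mm

ET₀ = 0.27 × (0.46 × 24.4 + 8.13) = 0.27 × 19.354 = 5.2256 mm/d
ETc = Kc × ET₀ = 1.10 × 5.2256 = 5.7482 mm/d
Crop demand D = ETc × 7 d = 5.7482 × 7 = 40.237 mm
D − Pe = 40.237 − 15.6 = 24.637 mm
Gross irrigation = 24.637 / 0.79 = 31.186 mm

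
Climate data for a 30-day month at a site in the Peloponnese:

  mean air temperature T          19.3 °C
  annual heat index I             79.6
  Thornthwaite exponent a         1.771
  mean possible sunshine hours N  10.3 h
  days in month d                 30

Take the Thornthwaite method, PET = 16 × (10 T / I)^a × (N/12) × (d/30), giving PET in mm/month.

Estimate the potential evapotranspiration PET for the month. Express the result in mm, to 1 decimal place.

10T/I = 10 × 19.3 / 79.6 = 2.4246
(10T/I)^a = 2.4246^1.771 = 4.7995
Uncorrected PET = 16 × 4.7995 = 76.792 mm
Correction = (N/12)(d/30) = (10.3/12)(30/30) = 0.8583
PET = 76.792 × 0.8583 = 65.911 mm/month

65.9 mm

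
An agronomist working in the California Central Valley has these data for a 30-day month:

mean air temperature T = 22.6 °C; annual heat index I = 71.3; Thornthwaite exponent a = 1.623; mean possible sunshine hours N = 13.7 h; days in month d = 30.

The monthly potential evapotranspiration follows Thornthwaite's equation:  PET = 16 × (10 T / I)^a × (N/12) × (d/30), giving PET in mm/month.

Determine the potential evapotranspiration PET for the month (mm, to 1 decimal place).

10T/I = 10 × 22.6 / 71.3 = 3.1697
(10T/I)^a = 3.1697^1.623 = 6.5036
Uncorrected PET = 16 × 6.5036 = 104.058 mm
Correction = (N/12)(d/30) = (13.7/12)(30/30) = 1.1417
PET = 104.058 × 1.1417 = 118.803 mm/month

118.8 mm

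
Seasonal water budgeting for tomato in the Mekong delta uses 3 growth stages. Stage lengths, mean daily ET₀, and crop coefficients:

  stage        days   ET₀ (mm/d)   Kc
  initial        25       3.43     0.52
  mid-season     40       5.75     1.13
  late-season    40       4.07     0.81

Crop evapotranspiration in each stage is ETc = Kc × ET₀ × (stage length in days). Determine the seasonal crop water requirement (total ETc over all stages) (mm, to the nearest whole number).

436 mm

initial: 0.52 × 3.43 × 25 = 44.59 mm
mid-season: 1.13 × 5.75 × 40 = 259.90 mm
late-season: 0.81 × 4.07 × 40 = 131.87 mm
Seasonal total = 436.36 mm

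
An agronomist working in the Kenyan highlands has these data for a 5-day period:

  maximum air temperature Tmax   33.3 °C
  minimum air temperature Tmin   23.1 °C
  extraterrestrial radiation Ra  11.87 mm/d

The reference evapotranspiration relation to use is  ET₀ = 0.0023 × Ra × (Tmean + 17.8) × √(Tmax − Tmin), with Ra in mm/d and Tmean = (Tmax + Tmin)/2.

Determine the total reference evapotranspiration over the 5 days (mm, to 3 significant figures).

Tmean = (33.3 + 23.1)/2 = 28.20 °C
ET₀ = 0.0023 × 11.87 × (28.20 + 17.8) × √10.2 = 0.0023 × 11.87 × 46.00 × 3.1937 = 4.0108 mm/d
Over 5 days: 4.0108 × 5 = 20.054 mm

20.1 mm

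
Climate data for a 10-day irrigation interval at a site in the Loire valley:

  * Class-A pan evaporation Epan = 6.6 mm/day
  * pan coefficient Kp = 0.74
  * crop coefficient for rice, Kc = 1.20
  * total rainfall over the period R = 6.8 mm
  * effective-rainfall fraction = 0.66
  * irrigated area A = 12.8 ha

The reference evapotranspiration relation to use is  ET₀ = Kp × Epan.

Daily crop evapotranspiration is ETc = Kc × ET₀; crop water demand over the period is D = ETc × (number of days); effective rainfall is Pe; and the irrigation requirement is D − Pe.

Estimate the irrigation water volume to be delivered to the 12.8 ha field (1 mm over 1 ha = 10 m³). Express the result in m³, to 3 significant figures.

ET₀ = 0.74 × 6.6 = 4.8840 mm/d
ETc = Kc × ET₀ = 1.20 × 4.8840 = 5.8608 mm/d
Crop demand D = ETc × 10 d = 5.8608 × 10 = 58.608 mm
Pe = 0.66 × 6.8 = 4.488 mm
D − Pe = 58.608 − 4.488 = 54.120 mm
Volume = 54.120 mm × 12.8 ha × 10 = 6927.4 m³

6930 m³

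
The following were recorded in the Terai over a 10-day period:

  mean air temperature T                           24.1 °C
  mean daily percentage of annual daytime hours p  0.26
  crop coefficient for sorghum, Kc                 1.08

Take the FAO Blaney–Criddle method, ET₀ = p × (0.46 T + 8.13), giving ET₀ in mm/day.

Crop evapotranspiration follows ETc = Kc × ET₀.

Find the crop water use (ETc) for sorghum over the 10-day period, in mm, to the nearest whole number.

54 mm

ET₀ = 0.26 × (0.46 × 24.1 + 8.13) = 0.26 × 19.216 = 4.9962 mm/d
ETc = Kc × ET₀ = 1.08 × 4.9962 = 5.3959 mm/d
Over 10 days: 5.3959 × 10 = 53.959 mm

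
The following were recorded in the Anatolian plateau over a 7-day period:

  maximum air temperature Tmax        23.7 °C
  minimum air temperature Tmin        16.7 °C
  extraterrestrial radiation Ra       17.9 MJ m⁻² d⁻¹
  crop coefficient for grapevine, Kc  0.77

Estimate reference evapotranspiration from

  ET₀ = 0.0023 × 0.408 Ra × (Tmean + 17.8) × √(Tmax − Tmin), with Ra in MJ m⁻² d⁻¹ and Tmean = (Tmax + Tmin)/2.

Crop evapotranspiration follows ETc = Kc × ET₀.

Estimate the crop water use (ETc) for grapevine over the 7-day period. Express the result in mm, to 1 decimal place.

Tmean = (23.7 + 16.7)/2 = 20.20 °C
0.408 Ra = 0.408 × 17.9 = 7.3032 mm/d equivalent
ET₀ = 0.0023 × 7.3032 × (20.20 + 17.8) × √7.0 = 0.0023 × 7.3032 × 38.00 × 2.6458 = 1.6888 mm/d
ETc = Kc × ET₀ = 0.77 × 1.6888 = 1.3004 mm/d
Over 7 days: 1.3004 × 7 = 9.103 mm

9.1 mm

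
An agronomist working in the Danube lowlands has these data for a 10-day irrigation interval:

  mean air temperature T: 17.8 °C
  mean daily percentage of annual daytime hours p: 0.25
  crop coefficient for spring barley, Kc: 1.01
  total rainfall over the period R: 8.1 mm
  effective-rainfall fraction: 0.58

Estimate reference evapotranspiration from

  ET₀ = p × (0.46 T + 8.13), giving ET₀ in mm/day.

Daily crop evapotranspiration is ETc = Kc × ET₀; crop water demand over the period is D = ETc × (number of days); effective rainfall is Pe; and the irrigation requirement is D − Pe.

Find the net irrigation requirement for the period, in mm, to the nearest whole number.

37 mm

ET₀ = 0.25 × (0.46 × 17.8 + 8.13) = 0.25 × 16.318 = 4.0795 mm/d
ETc = Kc × ET₀ = 1.01 × 4.0795 = 4.1203 mm/d
Crop demand D = ETc × 10 d = 4.1203 × 10 = 41.203 mm
Pe = 0.58 × 8.1 = 4.698 mm
D − Pe = 41.203 − 4.698 = 36.505 mm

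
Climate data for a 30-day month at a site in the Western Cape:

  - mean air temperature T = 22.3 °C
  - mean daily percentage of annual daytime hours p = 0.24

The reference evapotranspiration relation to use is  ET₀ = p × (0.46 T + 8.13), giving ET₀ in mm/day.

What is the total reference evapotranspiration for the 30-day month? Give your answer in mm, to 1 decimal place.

ET₀ = 0.24 × (0.46 × 22.3 + 8.13) = 0.24 × 18.388 = 4.4131 mm/d
Monthly total = 4.4131 × 30 = 132.393 mm

132.4 mm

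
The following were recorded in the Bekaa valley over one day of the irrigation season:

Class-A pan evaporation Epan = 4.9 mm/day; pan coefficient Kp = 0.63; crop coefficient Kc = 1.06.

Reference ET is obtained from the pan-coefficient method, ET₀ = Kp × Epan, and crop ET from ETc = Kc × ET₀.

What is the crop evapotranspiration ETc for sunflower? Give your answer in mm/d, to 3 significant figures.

ET₀ = 0.63 × 4.9 = 3.0870 mm/d
ETc = Kc × ET₀ = 1.06 × 3.0870 = 3.2722 mm/d

3.27 mm/d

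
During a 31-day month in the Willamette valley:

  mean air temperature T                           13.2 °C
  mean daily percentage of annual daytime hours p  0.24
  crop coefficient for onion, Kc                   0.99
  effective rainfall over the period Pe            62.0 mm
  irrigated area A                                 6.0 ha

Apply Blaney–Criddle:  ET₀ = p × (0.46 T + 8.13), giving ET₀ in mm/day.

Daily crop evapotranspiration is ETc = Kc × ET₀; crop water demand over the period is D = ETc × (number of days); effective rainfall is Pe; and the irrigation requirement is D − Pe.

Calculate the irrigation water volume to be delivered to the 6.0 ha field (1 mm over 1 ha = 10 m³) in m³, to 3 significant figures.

ET₀ = 0.24 × (0.46 × 13.2 + 8.13) = 0.24 × 14.202 = 3.4085 mm/d
ETc = Kc × ET₀ = 0.99 × 3.4085 = 3.3744 mm/d
Crop demand D = ETc × 31 d = 3.3744 × 31 = 104.606 mm
D − Pe = 104.606 − 62.0 = 42.606 mm
Volume = 42.606 mm × 6.0 ha × 10 = 2556.4 m³

2560 m³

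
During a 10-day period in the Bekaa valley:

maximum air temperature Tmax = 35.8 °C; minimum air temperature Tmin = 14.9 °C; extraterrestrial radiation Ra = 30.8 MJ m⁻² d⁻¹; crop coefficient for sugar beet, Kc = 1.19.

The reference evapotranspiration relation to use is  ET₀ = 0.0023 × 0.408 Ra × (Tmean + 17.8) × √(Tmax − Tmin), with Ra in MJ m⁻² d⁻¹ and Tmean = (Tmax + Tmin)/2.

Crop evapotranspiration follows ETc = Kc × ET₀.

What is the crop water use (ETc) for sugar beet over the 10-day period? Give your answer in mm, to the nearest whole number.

Tmean = (35.8 + 14.9)/2 = 25.35 °C
0.408 Ra = 0.408 × 30.8 = 12.5664 mm/d equivalent
ET₀ = 0.0023 × 12.5664 × (25.35 + 17.8) × √20.9 = 0.0023 × 12.5664 × 43.15 × 4.5717 = 5.7016 mm/d
ETc = Kc × ET₀ = 1.19 × 5.7016 = 6.7849 mm/d
Over 10 days: 6.7849 × 10 = 67.849 mm

68 mm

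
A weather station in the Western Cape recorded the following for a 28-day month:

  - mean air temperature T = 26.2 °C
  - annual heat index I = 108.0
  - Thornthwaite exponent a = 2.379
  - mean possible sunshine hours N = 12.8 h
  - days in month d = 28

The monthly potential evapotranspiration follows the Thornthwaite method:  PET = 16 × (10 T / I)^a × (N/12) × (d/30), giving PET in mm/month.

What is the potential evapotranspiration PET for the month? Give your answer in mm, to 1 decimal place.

131.2 mm

10T/I = 10 × 26.2 / 108.0 = 2.4259
(10T/I)^a = 2.4259^2.379 = 8.2340
Uncorrected PET = 16 × 8.2340 = 131.744 mm
Correction = (N/12)(d/30) = (12.8/12)(28/30) = 0.9956
PET = 131.744 × 0.9956 = 131.164 mm/month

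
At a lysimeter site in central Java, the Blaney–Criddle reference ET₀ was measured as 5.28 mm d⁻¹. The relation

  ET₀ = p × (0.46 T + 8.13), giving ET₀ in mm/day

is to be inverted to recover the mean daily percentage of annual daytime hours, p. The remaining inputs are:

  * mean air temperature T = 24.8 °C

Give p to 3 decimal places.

0.270

p = ET₀ / (0.46 T + 8.13) = 5.28 / (0.46 × 24.8 + 8.13) = 5.28 / 19.538 = 0.2702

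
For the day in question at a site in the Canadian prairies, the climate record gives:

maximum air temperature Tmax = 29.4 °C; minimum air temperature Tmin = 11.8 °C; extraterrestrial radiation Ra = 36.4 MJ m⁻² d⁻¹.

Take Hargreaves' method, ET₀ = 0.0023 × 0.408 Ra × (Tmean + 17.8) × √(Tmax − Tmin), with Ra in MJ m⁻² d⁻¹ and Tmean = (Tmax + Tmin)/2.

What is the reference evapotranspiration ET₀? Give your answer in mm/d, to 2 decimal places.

Tmean = (29.4 + 11.8)/2 = 20.60 °C
0.408 Ra = 0.408 × 36.4 = 14.8512 mm/d equivalent
ET₀ = 0.0023 × 14.8512 × (20.60 + 17.8) × √17.6 = 0.0023 × 14.8512 × 38.40 × 4.1952 = 5.5027 mm/d

5.50 mm/d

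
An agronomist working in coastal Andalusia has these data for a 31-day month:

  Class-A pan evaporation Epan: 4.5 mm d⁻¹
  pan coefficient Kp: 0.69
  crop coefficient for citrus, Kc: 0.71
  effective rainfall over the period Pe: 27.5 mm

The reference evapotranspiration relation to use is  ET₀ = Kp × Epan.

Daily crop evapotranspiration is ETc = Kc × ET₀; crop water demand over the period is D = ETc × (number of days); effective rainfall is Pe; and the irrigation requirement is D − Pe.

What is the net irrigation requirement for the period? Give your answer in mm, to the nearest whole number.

ET₀ = 0.69 × 4.5 = 3.1050 mm/d
ETc = Kc × ET₀ = 0.71 × 3.1050 = 2.2046 mm/d
Crop demand D = ETc × 31 d = 2.2046 × 31 = 68.343 mm
D − Pe = 68.343 − 27.5 = 40.843 mm

41 mm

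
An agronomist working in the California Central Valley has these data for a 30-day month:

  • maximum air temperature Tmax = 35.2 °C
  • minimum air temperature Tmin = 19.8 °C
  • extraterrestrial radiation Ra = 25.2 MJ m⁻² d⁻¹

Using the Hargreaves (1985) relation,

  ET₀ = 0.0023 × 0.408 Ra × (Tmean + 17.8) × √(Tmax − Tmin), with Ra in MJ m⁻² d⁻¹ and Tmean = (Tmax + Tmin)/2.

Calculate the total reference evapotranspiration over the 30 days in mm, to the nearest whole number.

126 mm

Tmean = (35.2 + 19.8)/2 = 27.50 °C
0.408 Ra = 0.408 × 25.2 = 10.2816 mm/d equivalent
ET₀ = 0.0023 × 10.2816 × (27.50 + 17.8) × √15.4 = 0.0023 × 10.2816 × 45.30 × 3.9243 = 4.2039 mm/d
Over 30 days: 4.2039 × 30 = 126.117 mm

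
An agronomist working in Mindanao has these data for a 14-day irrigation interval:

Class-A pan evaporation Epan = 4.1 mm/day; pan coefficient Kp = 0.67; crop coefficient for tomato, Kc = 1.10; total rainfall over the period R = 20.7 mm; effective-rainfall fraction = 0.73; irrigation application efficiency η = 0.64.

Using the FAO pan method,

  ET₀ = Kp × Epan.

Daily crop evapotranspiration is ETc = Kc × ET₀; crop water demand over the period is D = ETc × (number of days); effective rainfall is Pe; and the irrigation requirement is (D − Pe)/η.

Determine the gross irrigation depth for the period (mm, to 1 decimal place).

ET₀ = 0.67 × 4.1 = 2.7470 mm/d
ETc = Kc × ET₀ = 1.10 × 2.7470 = 3.0217 mm/d
Crop demand D = ETc × 14 d = 3.0217 × 14 = 42.304 mm
Pe = 0.73 × 20.7 = 15.111 mm
D − Pe = 42.304 − 15.111 = 27.193 mm
Gross irrigation = 27.193 / 0.64 = 42.489 mm

42.5 mm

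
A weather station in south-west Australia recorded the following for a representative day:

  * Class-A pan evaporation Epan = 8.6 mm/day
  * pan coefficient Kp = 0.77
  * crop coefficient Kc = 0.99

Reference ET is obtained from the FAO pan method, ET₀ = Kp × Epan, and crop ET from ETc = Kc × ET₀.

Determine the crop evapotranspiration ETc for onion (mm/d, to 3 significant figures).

6.56 mm/d

ET₀ = 0.77 × 8.6 = 6.6220 mm/d
ETc = Kc × ET₀ = 0.99 × 6.6220 = 6.5558 mm/d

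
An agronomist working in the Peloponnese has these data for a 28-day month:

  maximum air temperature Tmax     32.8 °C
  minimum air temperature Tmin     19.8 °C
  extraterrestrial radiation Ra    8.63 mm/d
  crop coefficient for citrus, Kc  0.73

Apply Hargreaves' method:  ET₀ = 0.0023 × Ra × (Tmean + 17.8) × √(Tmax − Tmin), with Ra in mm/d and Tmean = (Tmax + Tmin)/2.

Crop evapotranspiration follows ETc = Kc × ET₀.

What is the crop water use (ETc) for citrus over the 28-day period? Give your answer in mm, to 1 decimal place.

Tmean = (32.8 + 19.8)/2 = 26.30 °C
ET₀ = 0.0023 × 8.63 × (26.30 + 17.8) × √13.0 = 0.0023 × 8.63 × 44.10 × 3.6056 = 3.1561 mm/d
ETc = Kc × ET₀ = 0.73 × 3.1561 = 2.3040 mm/d
Over 28 days: 2.3040 × 28 = 64.512 mm

64.5 mm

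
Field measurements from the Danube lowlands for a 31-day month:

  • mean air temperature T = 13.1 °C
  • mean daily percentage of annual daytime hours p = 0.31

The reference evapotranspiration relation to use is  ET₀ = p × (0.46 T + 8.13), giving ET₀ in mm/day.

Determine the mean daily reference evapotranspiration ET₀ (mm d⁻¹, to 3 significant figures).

4.39 mm d⁻¹

ET₀ = 0.31 × (0.46 × 13.1 + 8.13) = 0.31 × 14.156 = 4.3884 mm/d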